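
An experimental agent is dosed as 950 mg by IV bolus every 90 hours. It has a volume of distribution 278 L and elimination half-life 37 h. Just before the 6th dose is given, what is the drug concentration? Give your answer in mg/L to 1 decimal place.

f = (1/2)^(τ/t½) = (1/2)^(90/37) ≈ 0.1853.
C₀ = D/Vd = 950/278 ≈ 3.417 mg/L.
Before the 6th dose, 5 doses have been given. Superposition: Cmin = C₀·(f + f² + … + f^5).
≈ 3.417 × (0.1853 + 0.0343 + 0.0064 + 0.0012 + 0.0002) ≈ 3.417 × 0.2274 ≈ 0.777 mg/L.

0.8 mg/L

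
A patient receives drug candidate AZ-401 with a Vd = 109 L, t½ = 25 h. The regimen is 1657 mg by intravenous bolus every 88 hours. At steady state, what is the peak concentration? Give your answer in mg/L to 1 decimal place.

16.7 mg/L

k = ln2/t½ = ln2/25 ≈ 0.027726 h⁻¹; fraction remaining f = e^(−kτ) = e^(−0.027726×88) ≈ 0.0872.
At steady state, accumulation factor R = 1/(1 − e^(−kτ)) ≈ 1.0955.
Each bolus raises the concentration by D/Vd = 1657/109 ≈ 15.202 mg/L.
Steady-state peak Cmax,ss = C₀·R ≈ 15.202 × 1.0955 ≈ 16.654 mg/L.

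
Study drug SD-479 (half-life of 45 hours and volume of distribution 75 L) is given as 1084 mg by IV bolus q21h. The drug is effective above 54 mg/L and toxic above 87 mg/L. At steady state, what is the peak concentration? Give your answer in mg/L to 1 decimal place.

k = ln2/t½ = ln2/45 ≈ 0.015403 h⁻¹; fraction remaining f = e^(−kτ) = e^(−0.015403×21) ≈ 0.7236.
At steady state, accumulation factor R = 1/(1 − e^(−kτ)) ≈ 3.6179.
Single-dose peak C₀ = D/Vd = 1084/75 ≈ 14.453 mg/L.
Steady-state peak Cmax,ss = C₀·R ≈ 14.453 × 3.6179 ≈ 52.290 mg/L.
Peak 52.3 mg/L vs MTC 87 mg/L: below toxic threshold.

52.3 mg/L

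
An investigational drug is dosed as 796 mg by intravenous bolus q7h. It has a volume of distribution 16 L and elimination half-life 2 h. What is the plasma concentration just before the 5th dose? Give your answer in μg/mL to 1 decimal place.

f = (1/2)^(τ/t½) = (1/2)^(7/2) ≈ 0.0884.
C₀ = D/Vd = 796/16 ≈ 49.750 μg/mL.
Before the 5th dose, 4 doses have been given. Superposition: Cmin = C₀·(f + f² + … + f^4).
≈ 49.750 × (0.0884 + 0.0078 + 0.0007 + 0.0001) ≈ 49.750 × 0.0970 ≈ 4.826 μg/mL.

4.8 μg/mL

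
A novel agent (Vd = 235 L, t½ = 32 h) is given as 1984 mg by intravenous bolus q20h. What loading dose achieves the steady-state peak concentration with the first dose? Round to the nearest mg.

5643 mg

f = (1/2)^(20/32) ≈ 0.648420; accumulation ratio R = 1/(1−f) ≈ 2.84430.
Loading dose to hit Cmax,ss on first dose: D_load = D_maint·R ≈ 1984 × 2.84430 ≈ 5643.09 mg.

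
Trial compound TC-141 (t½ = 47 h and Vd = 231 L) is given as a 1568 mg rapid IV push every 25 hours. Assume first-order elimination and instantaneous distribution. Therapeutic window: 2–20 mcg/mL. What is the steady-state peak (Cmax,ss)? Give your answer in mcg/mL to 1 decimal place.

Over one 25-h interval, 25/47 ≈ 0.53191 half-lives elapse, leaving f ≈ 0.6916 of each dose.
Accumulation ratio R = 1/(1 − f) ≈ 1/0.3084 ≈ 3.2425.
Single-dose peak C₀ = D/Vd = 1568/231 ≈ 6.788 mcg/mL.
Cmax,ss = C₀/(1 − f) ≈ 6.788/0.3084 ≈ 22.010 mcg/mL.
Peak 22.0 mcg/mL vs MTC 20 mcg/mL: exceeds toxic threshold.

22.0 mcg/mL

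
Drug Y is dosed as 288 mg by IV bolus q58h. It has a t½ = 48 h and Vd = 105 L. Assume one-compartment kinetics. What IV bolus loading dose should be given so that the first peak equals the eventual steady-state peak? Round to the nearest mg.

508 mg

f = (1/2)^(58/48) ≈ 0.432768; accumulation ratio R = 1/(1−f) ≈ 1.76295.
Loading dose to hit Cmax,ss on first dose: D_load = D_maint·R ≈ 288 × 1.76295 ≈ 507.73 mg.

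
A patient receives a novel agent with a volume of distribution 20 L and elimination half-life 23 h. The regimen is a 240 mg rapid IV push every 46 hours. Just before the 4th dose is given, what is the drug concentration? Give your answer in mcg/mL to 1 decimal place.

f = (1/2)^(τ/t½) = (1/2)^(46/23) ≈ 0.2500.
C₀ = D/Vd = 240/20 ≈ 12.000 mcg/mL.
Before the 4th dose, 3 doses have been given. Superposition: Cmin = C₀·(f + f² + … + f^3).
≈ 12.000 × (0.2500 + 0.0625 + 0.0156) ≈ 12.000 × 0.3281 ≈ 3.937 mcg/mL.

3.9 mcg/mL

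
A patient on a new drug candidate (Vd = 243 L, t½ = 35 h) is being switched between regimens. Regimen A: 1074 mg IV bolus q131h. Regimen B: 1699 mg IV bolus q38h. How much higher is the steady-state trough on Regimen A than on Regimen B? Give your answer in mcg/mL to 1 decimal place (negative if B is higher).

-5.9 mcg/mL

Regimen A: f = (1/2)^(131/35) ≈ 0.0747; Cmin,ss = (1074/243)·f/(1−f) ≈ 0.357 mcg/mL.
Regimen B: f = (1/2)^(38/35) ≈ 0.4712; Cmin,ss = (1699/243)·f/(1−f) ≈ 6.230 mcg/mL.
Difference ≈ 0.357 − 6.230 ≈ -5.873 mcg/mL.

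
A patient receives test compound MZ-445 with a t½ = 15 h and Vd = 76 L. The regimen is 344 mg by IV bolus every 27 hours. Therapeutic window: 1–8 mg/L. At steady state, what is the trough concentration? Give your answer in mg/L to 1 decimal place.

1.8 mg/L

k = ln2/t½ = ln2/15 ≈ 0.046210 h⁻¹; fraction remaining f = e^(−kτ) = e^(−0.046210×27) ≈ 0.2872.
Single-dose peak C₀ = D/Vd = 344/76 ≈ 4.526 mg/L.
Steady-state trough Cmin,ss = C₀·f/(1−f) ≈ 4.526 × 0.2872/0.7128 ≈ 1.824 mg/L.
Trough 1.8 mg/L vs MEC 1 mg/L: adequate.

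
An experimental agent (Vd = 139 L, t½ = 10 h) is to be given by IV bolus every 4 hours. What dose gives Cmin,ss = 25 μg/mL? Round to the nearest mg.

1110 mg

τ/t½ = 4/10 ≈ 0.4, so f = (1/2)^(4/10) ≈ 0.757858.
Cmin,ss = (D/Vd)·f/(1−f), so D = Cmin,ss·Vd·(1−f)/f.
D = 25 × 139 × (1−f)/f ≈ 25 × 139 × 0.31951 ≈ 1110.30 mg.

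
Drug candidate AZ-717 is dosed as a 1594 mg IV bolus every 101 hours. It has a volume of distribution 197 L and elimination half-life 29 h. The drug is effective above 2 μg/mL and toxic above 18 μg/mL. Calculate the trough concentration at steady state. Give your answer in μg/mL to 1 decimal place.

0.8 μg/mL

τ/t½ = 101/29 ≈ 3.4828, so fraction remaining f = (1/2)^(101/29) ≈ 0.0895.
At steady state, accumulation factor R = 1/(1 − e^(−kτ)) ≈ 1.0983.
Single-dose peak C₀ = D/Vd = 1594/197 ≈ 8.091 μg/mL.
Steady-state peak Cmax,ss = C₀·R ≈ 8.091 × 1.0983 ≈ 8.886 μg/mL.
Steady-state trough Cmin,ss = Cmax,ss·f ≈ 8.886 × 0.0895 ≈ 0.795 μg/mL.
Trough 0.8 μg/mL vs MEC 2 μg/mL: subtherapeutic.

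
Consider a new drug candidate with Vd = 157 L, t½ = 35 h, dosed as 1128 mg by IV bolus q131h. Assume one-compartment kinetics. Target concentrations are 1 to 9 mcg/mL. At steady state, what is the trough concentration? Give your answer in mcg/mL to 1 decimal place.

k = ln2/t½ = ln2/35 ≈ 0.019804 h⁻¹; fraction remaining f = e^(−kτ) = e^(−0.019804×131) ≈ 0.0747.
Single-dose peak C₀ = D/Vd = 1128/157 ≈ 7.185 mcg/mL.
Steady-state trough Cmin,ss = C₀·f/(1−f) ≈ 7.185 × 0.0747/0.9253 ≈ 0.580 mcg/mL.
Trough 0.6 mcg/mL vs MEC 1 mcg/mL: subtherapeutic.

0.6 mcg/mL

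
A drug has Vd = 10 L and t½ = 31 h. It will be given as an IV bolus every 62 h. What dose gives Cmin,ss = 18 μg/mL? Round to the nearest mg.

τ/t½ = 62/31 ≈ 2, so f = (1/2)^(62/31) ≈ 0.250000.
Cmin,ss = (D/Vd)·f/(1−f), so D = Cmin,ss·Vd·(1−f)/f.
D = 18 × 10 × (1−f)/f ≈ 18 × 10 × 3.00000 ≈ 540.00 mg.

540 mg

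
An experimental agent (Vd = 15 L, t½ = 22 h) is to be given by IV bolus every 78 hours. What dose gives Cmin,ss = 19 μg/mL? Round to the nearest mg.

τ/t½ = 78/22 ≈ 3.5455, so f = (1/2)^(78/22) ≈ 0.085647.
Cmin,ss = (D/Vd)·f/(1−f), so D = Cmin,ss·Vd·(1−f)/f.
D = 19 × 15 × (1−f)/f ≈ 19 × 15 × 10.67583 ≈ 3042.61 mg.

3043 mg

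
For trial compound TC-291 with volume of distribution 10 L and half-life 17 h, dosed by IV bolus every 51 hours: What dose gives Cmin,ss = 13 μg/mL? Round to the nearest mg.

τ/t½ = 51/17 ≈ 3, so f = (1/2)^(51/17) ≈ 0.125000.
Cmin,ss = (D/Vd)·f/(1−f), so D = Cmin,ss·Vd·(1−f)/f.
D = 13 × 10 × (1−f)/f ≈ 13 × 10 × 7.00000 ≈ 910.00 mg.

910 mg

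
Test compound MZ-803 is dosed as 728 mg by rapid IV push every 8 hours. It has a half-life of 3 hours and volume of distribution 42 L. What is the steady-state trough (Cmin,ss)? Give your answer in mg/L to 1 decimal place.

k = ln2/t½ = ln2/3 ≈ 0.231049 h⁻¹; fraction remaining f = e^(−kτ) = e^(−0.231049×8) ≈ 0.1575.
Single-dose peak C₀ = D/Vd = 728/42 ≈ 17.333 mg/L.
Steady-state trough Cmin,ss = C₀·f/(1−f) ≈ 17.333 × 0.1575/0.8425 ≈ 3.240 mg/L.

3.2 mg/L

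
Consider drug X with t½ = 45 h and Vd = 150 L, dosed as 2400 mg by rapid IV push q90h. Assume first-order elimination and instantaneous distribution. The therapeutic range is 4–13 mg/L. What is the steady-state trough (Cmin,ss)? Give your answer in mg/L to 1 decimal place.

5.3 mg/L

τ = 90 h = 2 half-lives, so f = (1/2)^2 = 0.25.
Accumulation ratio R = 1/(1 − f) = 1/0.75 = 4/3.
Single-dose peak C₀ = D/Vd = 2400/150 = 16 mg/L.
Steady-state peak Cmax,ss = C₀·R = 16 × 4/3 ≈ 21.333 mg/L.
Steady-state trough Cmin,ss = Cmax,ss·f ≈ 21.333 × 0.25 ≈ 5.333 mg/L.
Trough 5.3 mg/L vs MEC 4 mg/L: adequate.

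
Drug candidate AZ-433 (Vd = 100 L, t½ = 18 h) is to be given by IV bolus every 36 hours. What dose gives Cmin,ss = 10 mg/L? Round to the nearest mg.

τ/t½ = 36/18 ≈ 2, so f = (1/2)^(36/18) ≈ 0.250000.
Cmin,ss = (D/Vd)·f/(1−f), so D = Cmin,ss·Vd·(1−f)/f.
D = 10 × 100 × (1−f)/f ≈ 10 × 100 × 3.00000 ≈ 3000.00 mg.

3000 mg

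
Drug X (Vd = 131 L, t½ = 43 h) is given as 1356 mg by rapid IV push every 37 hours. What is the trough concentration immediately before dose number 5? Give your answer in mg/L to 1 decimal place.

f = (1/2)^(τ/t½) = (1/2)^(37/43) ≈ 0.5508.
C₀ = D/Vd = 1356/131 ≈ 10.351 mg/L.
Before the 5th dose, 4 doses have been given. Superposition: Cmin = C₀·(f + f² + … + f^4).
≈ 10.351 × (0.5508 + 0.3034 + 0.1671 + 0.0920) ≈ 10.351 × 1.1133 ≈ 11.524 mg/L.

11.5 mg/L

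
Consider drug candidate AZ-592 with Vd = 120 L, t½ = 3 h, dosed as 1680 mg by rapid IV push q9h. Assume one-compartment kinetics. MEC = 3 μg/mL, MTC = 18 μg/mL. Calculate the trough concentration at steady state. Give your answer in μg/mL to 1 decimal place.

2.0 μg/mL

The dosing interval is 3 half-lives, so f = 2^(−3) = 0.125.
Accumulation ratio R = 1/(1 − f) = 1/0.875 = 8/7.
Single-dose peak C₀ = D/Vd = 1680/120 = 14 μg/mL.
Steady-state peak Cmax,ss = C₀·R = 14 × 8/7 ≈ 16.000 μg/mL.
Steady-state trough Cmin,ss = Cmax,ss·f ≈ 16.000 × 0.125 ≈ 2.000 μg/mL.
Trough 2.0 μg/mL vs MEC 3 μg/mL: subtherapeutic.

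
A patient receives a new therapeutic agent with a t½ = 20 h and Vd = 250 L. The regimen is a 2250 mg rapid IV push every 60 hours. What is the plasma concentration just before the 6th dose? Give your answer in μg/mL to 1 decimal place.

f = (1/2)^(τ/t½) = (1/2)^(60/20) ≈ 0.1250.
C₀ = D/Vd = 2250/250 ≈ 9.000 μg/mL.
Before the 6th dose, 5 doses have been given. Superposition: Cmin = C₀·(f + f² + … + f^5).
≈ 9.000 × (0.1250 + 0.0156 + 0.0020 + 0.0002 + 0.0000) ≈ 9.000 × 0.1428 ≈ 1.285 μg/mL.

1.3 μg/mL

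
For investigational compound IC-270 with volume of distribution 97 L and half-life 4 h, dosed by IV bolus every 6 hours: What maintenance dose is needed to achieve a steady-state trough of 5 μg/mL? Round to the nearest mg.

τ/t½ = 6/4 ≈ 1.5, so f = (1/2)^(6/4) ≈ 0.353553.
Cmin,ss = (D/Vd)·f/(1−f), so D = Cmin,ss·Vd·(1−f)/f.
D = 5 × 97 × (1−f)/f ≈ 5 × 97 × 1.82843 ≈ 886.79 mg.

887 mg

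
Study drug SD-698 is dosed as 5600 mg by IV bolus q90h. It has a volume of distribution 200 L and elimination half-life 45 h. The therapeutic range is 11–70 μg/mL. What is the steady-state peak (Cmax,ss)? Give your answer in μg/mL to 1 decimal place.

τ = 90 h = 2 half-lives, so f = (1/2)^2 = 0.25.
Accumulation ratio R = 1/(1 − f) = 1/0.75 = 4/3.
Single-dose peak C₀ = D/Vd = 5600/200 = 28 μg/mL.
Steady-state peak Cmax,ss = C₀·R = 28 × 4/3 ≈ 37.333 μg/mL.
Peak 37.3 μg/mL vs MTC 70 μg/mL: below toxic threshold.

37.3 μg/mL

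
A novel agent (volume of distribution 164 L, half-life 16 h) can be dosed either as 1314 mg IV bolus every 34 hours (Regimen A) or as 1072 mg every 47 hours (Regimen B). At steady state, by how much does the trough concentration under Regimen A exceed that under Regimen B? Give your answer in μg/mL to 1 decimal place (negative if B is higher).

1.4 μg/mL

Regimen A: f = (1/2)^(34/16) ≈ 0.2293; Cmin,ss = (1314/164)·f/(1−f) ≈ 2.384 μg/mL.
Regimen B: f = (1/2)^(47/16) ≈ 0.1305; Cmin,ss = (1072/164)·f/(1−f) ≈ 0.981 μg/mL.
Difference ≈ 2.384 − 0.981 ≈ 1.403 μg/mL.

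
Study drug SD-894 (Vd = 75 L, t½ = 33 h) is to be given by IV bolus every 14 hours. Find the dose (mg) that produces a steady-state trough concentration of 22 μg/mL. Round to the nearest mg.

τ/t½ = 14/33 ≈ 0.42424, so f = (1/2)^(14/33) ≈ 0.745230.
Cmin,ss = (D/Vd)·f/(1−f), so D = Cmin,ss·Vd·(1−f)/f.
D = 22 × 75 × (1−f)/f ≈ 22 × 75 × 0.34187 ≈ 564.09 mg.

564 mg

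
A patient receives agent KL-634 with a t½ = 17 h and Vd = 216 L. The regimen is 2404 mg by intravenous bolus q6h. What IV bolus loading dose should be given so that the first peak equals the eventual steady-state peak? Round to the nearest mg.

f = (1/2)^(6/17) ≈ 0.782986; accumulation ratio R = 1/(1−f) ≈ 4.60800.
Loading dose to hit Cmax,ss on first dose: D_load = D_maint·R ≈ 2404 × 4.60800 ≈ 11077.63 mg.

11078 mg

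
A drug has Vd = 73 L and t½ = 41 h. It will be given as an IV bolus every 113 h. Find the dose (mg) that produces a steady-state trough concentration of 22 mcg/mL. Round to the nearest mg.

τ/t½ = 113/41 ≈ 2.7561, so f = (1/2)^(113/41) ≈ 0.148024.
Cmin,ss = (D/Vd)·f/(1−f), so D = Cmin,ss·Vd·(1−f)/f.
D = 22 × 73 × (1−f)/f ≈ 22 × 73 × 5.75566 ≈ 9243.59 mg.

9244 mg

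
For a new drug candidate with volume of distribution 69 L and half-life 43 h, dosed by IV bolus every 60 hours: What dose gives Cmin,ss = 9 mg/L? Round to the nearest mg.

τ/t½ = 60/43 ≈ 1.3953, so f = (1/2)^(60/43) ≈ 0.380153.
Cmin,ss = (D/Vd)·f/(1−f), so D = Cmin,ss·Vd·(1−f)/f.
D = 9 × 69 × (1−f)/f ≈ 9 × 69 × 1.63052 ≈ 1012.55 mg.

1013 mg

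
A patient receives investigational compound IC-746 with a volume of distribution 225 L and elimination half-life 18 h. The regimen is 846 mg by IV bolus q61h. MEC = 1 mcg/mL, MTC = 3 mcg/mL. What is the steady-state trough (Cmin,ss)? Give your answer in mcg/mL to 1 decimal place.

0.4 mcg/mL

k = ln2/t½ = ln2/18 ≈ 0.038508 h⁻¹; fraction remaining f = e^(−kτ) = e^(−0.038508×61) ≈ 0.0955.
At steady state, accumulation factor R = 1/(1 − e^(−kτ)) ≈ 1.1056.
Each bolus raises the concentration by D/Vd = 846/225 ≈ 3.760 mcg/mL.
Cmax,ss = C₀/(1 − f) ≈ 3.760/0.9045 ≈ 4.157 mcg/mL.
One interval later, Cmin,ss = Cmax,ss·e^(−kτ) ≈ 4.157 × 0.0955 ≈ 0.397 mcg/mL.
Trough 0.4 mcg/mL vs MEC 1 mcg/mL: subtherapeutic.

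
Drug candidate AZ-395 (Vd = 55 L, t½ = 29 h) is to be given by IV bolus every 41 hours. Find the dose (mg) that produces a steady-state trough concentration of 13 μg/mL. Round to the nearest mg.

τ/t½ = 41/29 ≈ 1.4138, so f = (1/2)^(41/29) ≈ 0.375324.
Cmin,ss = (D/Vd)·f/(1−f), so D = Cmin,ss·Vd·(1−f)/f.
D = 13 × 55 × (1−f)/f ≈ 13 × 55 × 1.66436 ≈ 1190.02 mg.

1190 mg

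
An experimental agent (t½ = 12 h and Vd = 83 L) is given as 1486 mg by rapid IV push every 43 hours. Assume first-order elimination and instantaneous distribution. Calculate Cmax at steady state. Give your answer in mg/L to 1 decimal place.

k = ln2/t½ = ln2/12 ≈ 0.057762 h⁻¹; fraction remaining f = e^(−kτ) = e^(−0.057762×43) ≈ 0.0834.
Accumulation ratio R = 1/(1 − f) ≈ 1/0.9166 ≈ 1.0910.
Single-dose peak C₀ = D/Vd = 1486/83 ≈ 17.904 mg/L.
Steady-state peak Cmax,ss = C₀·R ≈ 17.904 × 1.0910 ≈ 19.533 mg/L.

19.5 mg/L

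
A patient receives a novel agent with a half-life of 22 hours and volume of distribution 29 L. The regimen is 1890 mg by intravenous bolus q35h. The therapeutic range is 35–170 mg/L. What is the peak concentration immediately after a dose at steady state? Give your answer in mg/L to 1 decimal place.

τ/t½ = 35/22 ≈ 1.5909, so fraction remaining f = (1/2)^(35/22) ≈ 0.3320.
Accumulation ratio R = 1/(1 − f) ≈ 1/0.6680 ≈ 1.4970.
Single-dose peak C₀ = D/Vd = 1890/29 ≈ 65.172 mg/L.
Steady-state peak Cmax,ss = C₀·R ≈ 65.172 × 1.4970 ≈ 97.562 mg/L.
Peak 97.6 mg/L vs MTC 170 mg/L: below toxic threshold.

97.6 mg/L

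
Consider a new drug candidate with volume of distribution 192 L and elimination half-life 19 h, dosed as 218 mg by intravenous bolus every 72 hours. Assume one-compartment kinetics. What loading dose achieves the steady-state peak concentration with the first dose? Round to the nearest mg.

f = (1/2)^(72/19) ≈ 0.072319; accumulation ratio R = 1/(1−f) ≈ 1.07796.
Loading dose to hit Cmax,ss on first dose: D_load = D_maint·R ≈ 218 × 1.07796 ≈ 235.00 mg.

235 mg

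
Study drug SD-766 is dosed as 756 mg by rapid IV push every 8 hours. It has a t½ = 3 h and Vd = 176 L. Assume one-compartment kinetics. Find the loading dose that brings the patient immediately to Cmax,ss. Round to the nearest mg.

897 mg

f = (1/2)^(8/3) ≈ 0.157490; accumulation ratio R = 1/(1−f) ≈ 1.18693.
Loading dose to hit Cmax,ss on first dose: D_load = D_maint·R ≈ 756 × 1.18693 ≈ 897.32 mg.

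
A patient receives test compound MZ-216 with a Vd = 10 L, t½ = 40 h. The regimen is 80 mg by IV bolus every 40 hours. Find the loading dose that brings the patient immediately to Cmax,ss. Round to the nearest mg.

f = (1/2)^(40/40) ≈ 0.500000; accumulation ratio R = 1/(1−f) ≈ 2.00000.
Loading dose to hit Cmax,ss on first dose: D_load = D_maint·R ≈ 80 × 2.00000 ≈ 160.00 mg.

160 mg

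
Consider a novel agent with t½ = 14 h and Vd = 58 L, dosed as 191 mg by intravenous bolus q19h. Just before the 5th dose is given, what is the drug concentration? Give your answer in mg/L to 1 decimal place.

2.1 mg/L

f = (1/2)^(τ/t½) = (1/2)^(19/14) ≈ 0.3904.
C₀ = D/Vd = 191/58 ≈ 3.293 mg/L.
Before the 5th dose, 4 doses have been given. Superposition: Cmin = C₀·(f + f² + … + f^4).
≈ 3.293 × (0.3904 + 0.1524 + 0.0595 + 0.0232) ≈ 3.293 × 0.6255 ≈ 2.060 mg/L.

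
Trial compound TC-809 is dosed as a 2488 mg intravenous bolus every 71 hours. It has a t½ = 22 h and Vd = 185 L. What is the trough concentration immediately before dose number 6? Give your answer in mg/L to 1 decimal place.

1.6 mg/L

f = (1/2)^(τ/t½) = (1/2)^(71/22) ≈ 0.1068.
C₀ = D/Vd = 2488/185 ≈ 13.449 mg/L.
Before the 6th dose, 5 doses have been given. Superposition: Cmin = C₀·(f + f² + … + f^5).
≈ 13.449 × (0.1068 + 0.0114 + 0.0012 + 0.0001 + 0.0000) ≈ 13.449 × 0.1195 ≈ 1.607 mg/L.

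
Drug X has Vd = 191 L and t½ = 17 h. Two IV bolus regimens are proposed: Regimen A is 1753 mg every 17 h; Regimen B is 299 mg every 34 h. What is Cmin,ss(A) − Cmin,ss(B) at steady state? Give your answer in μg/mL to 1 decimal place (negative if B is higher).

Regimen A: f = (1/2)^(17/17) ≈ 0.5000; Cmin,ss = (1753/191)·f/(1−f) ≈ 9.178 μg/mL.
Regimen B: f = (1/2)^(34/17) ≈ 0.2500; Cmin,ss = (299/191)·f/(1−f) ≈ 0.522 μg/mL.
Difference ≈ 9.178 − 0.522 ≈ 8.656 μg/mL.

8.7 μg/mL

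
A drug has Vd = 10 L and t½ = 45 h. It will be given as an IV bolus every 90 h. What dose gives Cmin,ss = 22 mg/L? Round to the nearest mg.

660 mg

τ/t½ = 90/45 ≈ 2, so f = (1/2)^(90/45) ≈ 0.250000.
Cmin,ss = (D/Vd)·f/(1−f), so D = Cmin,ss·Vd·(1−f)/f.
D = 22 × 10 × (1−f)/f ≈ 22 × 10 × 3.00000 ≈ 660.00 mg.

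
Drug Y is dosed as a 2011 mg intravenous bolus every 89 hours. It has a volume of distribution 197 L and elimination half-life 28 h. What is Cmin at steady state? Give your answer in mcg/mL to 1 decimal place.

k = ln2/t½ = ln2/28 ≈ 0.024755 h⁻¹; fraction remaining f = e^(−kτ) = e^(−0.024755×89) ≈ 0.1104.
Accumulation ratio R = 1/(1 − f) ≈ 1/0.8896 ≈ 1.1241.
Single-dose peak C₀ = D/Vd = 2011/197 ≈ 10.208 mcg/mL.
Steady-state peak Cmax,ss = C₀·R ≈ 10.208 × 1.1241 ≈ 11.475 mcg/mL.
One interval later, Cmin,ss = Cmax,ss·e^(−kτ) ≈ 11.475 × 0.1104 ≈ 1.267 mcg/mL.

1.3 mcg/mL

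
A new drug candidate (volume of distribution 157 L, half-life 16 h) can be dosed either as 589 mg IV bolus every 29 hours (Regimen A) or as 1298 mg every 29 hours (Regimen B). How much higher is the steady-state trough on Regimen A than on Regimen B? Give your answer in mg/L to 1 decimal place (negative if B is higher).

Regimen A: f = (1/2)^(29/16) ≈ 0.2847; Cmin,ss = (589/157)·f/(1−f) ≈ 1.493 mg/L.
Regimen B: f = (1/2)^(29/16) ≈ 0.2847; Cmin,ss = (1298/157)·f/(1−f) ≈ 3.291 mg/L.
Difference ≈ 1.493 − 3.291 ≈ -1.798 mg/L.

-1.8 mg/L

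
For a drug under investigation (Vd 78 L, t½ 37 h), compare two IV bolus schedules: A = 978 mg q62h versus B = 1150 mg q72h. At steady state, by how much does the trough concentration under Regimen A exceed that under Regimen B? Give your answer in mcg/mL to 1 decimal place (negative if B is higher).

Regimen A: f = (1/2)^(62/37) ≈ 0.3130; Cmin,ss = (978/78)·f/(1−f) ≈ 5.713 mcg/mL.
Regimen B: f = (1/2)^(72/37) ≈ 0.2595; Cmin,ss = (1150/78)·f/(1−f) ≈ 5.167 mcg/mL.
Difference ≈ 5.713 − 5.167 ≈ 0.546 mcg/mL.

0.5 mcg/mL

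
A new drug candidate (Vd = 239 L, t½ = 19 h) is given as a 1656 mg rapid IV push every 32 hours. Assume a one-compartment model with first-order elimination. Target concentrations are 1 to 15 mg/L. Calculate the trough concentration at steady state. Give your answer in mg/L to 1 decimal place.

3.1 mg/L

τ/t½ = 32/19 ≈ 1.6842, so fraction remaining f = (1/2)^(32/19) ≈ 0.3112.
Single-dose peak C₀ = D/Vd = 1656/239 ≈ 6.929 mg/L.
Steady-state trough Cmin,ss = C₀·f/(1−f) ≈ 6.929 × 0.3112/0.6888 ≈ 3.131 mg/L.
Trough 3.1 mg/L vs MEC 1 mg/L: adequate.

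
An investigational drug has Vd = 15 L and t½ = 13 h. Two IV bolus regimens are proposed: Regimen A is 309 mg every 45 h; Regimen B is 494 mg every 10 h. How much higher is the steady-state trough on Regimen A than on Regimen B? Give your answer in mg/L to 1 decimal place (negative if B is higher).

Regimen A: f = (1/2)^(45/13) ≈ 0.0908; Cmin,ss = (309/15)·f/(1−f) ≈ 2.057 mg/L.
Regimen B: f = (1/2)^(10/13) ≈ 0.5867; Cmin,ss = (494/15)·f/(1−f) ≈ 46.751 mg/L.
Difference ≈ 2.057 − 46.751 ≈ -44.694 mg/L.

-44.7 mg/L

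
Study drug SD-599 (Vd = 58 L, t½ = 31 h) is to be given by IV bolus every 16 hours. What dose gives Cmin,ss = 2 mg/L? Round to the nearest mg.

τ/t½ = 16/31 ≈ 0.51613, so f = (1/2)^(16/31) ≈ 0.699245.
Cmin,ss = (D/Vd)·f/(1−f), so D = Cmin,ss·Vd·(1−f)/f.
D = 2 × 58 × (1−f)/f ≈ 2 × 58 × 0.43011 ≈ 49.89 mg.

50 mg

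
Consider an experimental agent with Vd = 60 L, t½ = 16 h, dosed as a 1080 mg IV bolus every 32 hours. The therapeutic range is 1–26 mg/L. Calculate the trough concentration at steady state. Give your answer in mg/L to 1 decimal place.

The dosing interval is 2 half-lives, so f = 2^(−2) = 0.25.
Accumulation ratio R = 1/(1 − f) = 1/0.75 = 4/3.
Single-dose peak C₀ = D/Vd = 1080/60 = 18 mg/L.
Steady-state peak Cmax,ss = C₀·R = 18 × 4/3 ≈ 24.000 mg/L.
Steady-state trough Cmin,ss = Cmax,ss·f ≈ 24.000 × 0.25 ≈ 6.000 mg/L.
Trough 6.0 mg/L vs MEC 1 mg/L: adequate.

6.0 mg/L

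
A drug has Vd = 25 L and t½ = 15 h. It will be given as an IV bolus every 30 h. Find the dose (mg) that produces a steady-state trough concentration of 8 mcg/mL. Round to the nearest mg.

600 mg

τ/t½ = 30/15 ≈ 2, so f = (1/2)^(30/15) ≈ 0.250000.
Cmin,ss = (D/Vd)·f/(1−f), so D = Cmin,ss·Vd·(1−f)/f.
D = 8 × 25 × (1−f)/f ≈ 8 × 25 × 3.00000 ≈ 600.00 mg.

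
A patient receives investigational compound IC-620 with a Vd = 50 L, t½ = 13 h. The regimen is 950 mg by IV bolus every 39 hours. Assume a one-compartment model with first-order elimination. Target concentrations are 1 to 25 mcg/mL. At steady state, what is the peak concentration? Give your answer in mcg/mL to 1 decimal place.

The dosing interval is 3 half-lives, so f = 2^(−3) = 0.125.
Accumulation ratio R = 1/(1 − f) = 1/0.875 = 8/7.
Single-dose peak C₀ = D/Vd = 950/50 = 19 mcg/mL.
Steady-state peak Cmax,ss = C₀·R = 19 × 8/7 ≈ 21.714 mcg/mL.
Peak 21.7 mcg/mL vs MTC 25 mcg/mL: below toxic threshold.

21.7 mcg/mL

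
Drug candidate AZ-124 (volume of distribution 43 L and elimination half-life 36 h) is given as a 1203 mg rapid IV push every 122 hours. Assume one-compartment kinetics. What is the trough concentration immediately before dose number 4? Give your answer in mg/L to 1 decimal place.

f = (1/2)^(τ/t½) = (1/2)^(122/36) ≈ 0.0955.
C₀ = D/Vd = 1203/43 ≈ 27.977 mg/L.
Before the 4th dose, 3 doses have been given. Superposition: Cmin = C₀·(f + f² + … + f^3).
≈ 27.977 × (0.0955 + 0.0091 + 0.0009) ≈ 27.977 × 0.1055 ≈ 2.952 mg/L.

3.0 mg/L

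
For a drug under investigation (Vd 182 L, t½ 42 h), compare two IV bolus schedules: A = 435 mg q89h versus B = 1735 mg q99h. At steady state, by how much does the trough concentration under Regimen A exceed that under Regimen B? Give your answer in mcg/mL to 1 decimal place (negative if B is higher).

-1.6 mcg/mL

Regimen A: f = (1/2)^(89/42) ≈ 0.2302; Cmin,ss = (435/182)·f/(1−f) ≈ 0.715 mcg/mL.
Regimen B: f = (1/2)^(99/42) ≈ 0.1952; Cmin,ss = (1735/182)·f/(1−f) ≈ 2.312 mcg/mL.
Difference ≈ 0.715 − 2.312 ≈ -1.597 mcg/mL.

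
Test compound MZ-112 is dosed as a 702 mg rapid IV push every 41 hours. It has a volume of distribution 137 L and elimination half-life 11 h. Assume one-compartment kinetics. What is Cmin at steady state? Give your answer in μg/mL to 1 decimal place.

k = ln2/t½ = ln2/11 ≈ 0.063013 h⁻¹; fraction remaining f = e^(−kτ) = e^(−0.063013×41) ≈ 0.0755.
Accumulation ratio R = 1/(1 − f) ≈ 1/0.9245 ≈ 1.0817.
Each bolus raises the concentration by D/Vd = 702/137 ≈ 5.124 μg/mL.
Steady-state peak Cmax,ss = C₀·R ≈ 5.124 × 1.0817 ≈ 5.543 μg/mL.
One interval later, Cmin,ss = Cmax,ss·e^(−kτ) ≈ 5.543 × 0.0755 ≈ 0.418 μg/mL.

0.4 μg/mL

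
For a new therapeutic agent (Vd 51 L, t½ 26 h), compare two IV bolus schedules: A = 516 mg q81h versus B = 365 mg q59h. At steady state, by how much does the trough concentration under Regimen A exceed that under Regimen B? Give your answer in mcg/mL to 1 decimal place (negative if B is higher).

-0.6 mcg/mL

Regimen A: f = (1/2)^(81/26) ≈ 0.1154; Cmin,ss = (516/51)·f/(1−f) ≈ 1.320 mcg/mL.
Regimen B: f = (1/2)^(59/26) ≈ 0.2074; Cmin,ss = (365/51)·f/(1−f) ≈ 1.873 mcg/mL.
Difference ≈ 1.320 − 1.873 ≈ -0.553 mcg/mL.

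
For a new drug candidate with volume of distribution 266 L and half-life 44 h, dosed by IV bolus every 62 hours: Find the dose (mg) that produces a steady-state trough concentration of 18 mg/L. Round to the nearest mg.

τ/t½ = 62/44 ≈ 1.4091, so f = (1/2)^(62/44) ≈ 0.376549.
Cmin,ss = (D/Vd)·f/(1−f), so D = Cmin,ss·Vd·(1−f)/f.
D = 18 × 266 × (1−f)/f ≈ 18 × 266 × 1.65570 ≈ 7927.49 mg.

7927 mg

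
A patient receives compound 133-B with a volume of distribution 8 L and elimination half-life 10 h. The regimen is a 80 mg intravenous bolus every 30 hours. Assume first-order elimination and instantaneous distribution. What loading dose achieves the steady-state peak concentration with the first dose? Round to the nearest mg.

f = (1/2)^(30/10) ≈ 0.125000; accumulation ratio R = 1/(1−f) ≈ 1.14286.
Loading dose to hit Cmax,ss on first dose: D_load = D_maint·R ≈ 80 × 1.14286 ≈ 91.43 mg.

91 mg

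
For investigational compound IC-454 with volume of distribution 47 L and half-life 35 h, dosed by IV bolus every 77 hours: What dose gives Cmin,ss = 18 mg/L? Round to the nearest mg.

τ/t½ = 77/35 ≈ 2.2, so f = (1/2)^(77/35) ≈ 0.217638.
Cmin,ss = (D/Vd)·f/(1−f), so D = Cmin,ss·Vd·(1−f)/f.
D = 18 × 47 × (1−f)/f ≈ 18 × 47 × 3.59479 ≈ 3041.19 mg.

3041 mg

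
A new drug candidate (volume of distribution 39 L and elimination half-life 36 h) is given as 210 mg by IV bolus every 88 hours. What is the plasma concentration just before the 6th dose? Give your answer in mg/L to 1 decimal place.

f = (1/2)^(τ/t½) = (1/2)^(88/36) ≈ 0.1837.
C₀ = D/Vd = 210/39 ≈ 5.385 mg/L.
Before the 6th dose, 5 doses have been given. Superposition: Cmin = C₀·(f + f² + … + f^5).
≈ 5.385 × (0.1837 + 0.0337 + 0.0062 + 0.0011 + 0.0002) ≈ 5.385 × 0.2249 ≈ 1.211 mg/L.

1.2 mg/L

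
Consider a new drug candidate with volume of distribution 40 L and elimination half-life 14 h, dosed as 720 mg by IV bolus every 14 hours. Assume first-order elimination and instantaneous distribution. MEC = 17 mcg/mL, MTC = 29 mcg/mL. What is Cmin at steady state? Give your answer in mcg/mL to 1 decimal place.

τ = 14 h = 1 half-life, so f = (1/2)^1 = 0.5.
At steady state, R = 1/(1 − 0.5) = 2/1.
Single-dose peak C₀ = D/Vd = 720/40 = 18 mcg/mL.
Steady-state peak Cmax,ss = C₀·R = 18 × 2/1 ≈ 36.000 mcg/mL.
Steady-state trough Cmin,ss = Cmax,ss·f ≈ 36.000 × 0.5 ≈ 18.000 mcg/mL.
Trough 18.0 mcg/mL vs MEC 17 mcg/mL: adequate.

18.0 mcg/mL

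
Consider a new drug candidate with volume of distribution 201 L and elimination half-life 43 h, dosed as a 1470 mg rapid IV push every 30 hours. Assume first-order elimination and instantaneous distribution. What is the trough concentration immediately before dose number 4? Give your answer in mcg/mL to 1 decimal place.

f = (1/2)^(τ/t½) = (1/2)^(30/43) ≈ 0.6166.
C₀ = D/Vd = 1470/201 ≈ 7.313 mcg/mL.
Before the 4th dose, 3 doses have been given. Superposition: Cmin = C₀·(f + f² + … + f^3).
≈ 7.313 × (0.6166 + 0.3802 + 0.2344) ≈ 7.313 × 1.2312 ≈ 9.004 mcg/mL.

9.0 mcg/mL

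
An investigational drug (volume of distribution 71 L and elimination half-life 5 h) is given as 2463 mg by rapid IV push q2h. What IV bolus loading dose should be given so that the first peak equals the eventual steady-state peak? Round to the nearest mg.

f = (1/2)^(2/5) ≈ 0.757858; accumulation ratio R = 1/(1−f) ≈ 4.12981.
Loading dose to hit Cmax,ss on first dose: D_load = D_maint·R ≈ 2463 × 4.12981 ≈ 10171.72 mg.

10172 mg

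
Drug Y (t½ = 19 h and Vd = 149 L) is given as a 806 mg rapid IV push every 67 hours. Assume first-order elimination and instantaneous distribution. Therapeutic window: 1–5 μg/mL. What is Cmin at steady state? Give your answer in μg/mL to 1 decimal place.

Over one 67-h interval, 67/19 ≈ 3.5263 half-lives elapse, leaving f ≈ 0.0868 of each dose.
At steady state, accumulation factor R = 1/(1 − e^(−kτ)) ≈ 1.0951.
Each bolus raises the concentration by D/Vd = 806/149 ≈ 5.409 μg/mL.
Cmax,ss = C₀/(1 − f) ≈ 5.409/0.9132 ≈ 5.923 μg/mL.
One interval later, Cmin,ss = Cmax,ss·e^(−kτ) ≈ 5.923 × 0.0868 ≈ 0.514 μg/mL.
Trough 0.5 μg/mL vs MEC 1 μg/mL: subtherapeutic.

0.5 μg/mL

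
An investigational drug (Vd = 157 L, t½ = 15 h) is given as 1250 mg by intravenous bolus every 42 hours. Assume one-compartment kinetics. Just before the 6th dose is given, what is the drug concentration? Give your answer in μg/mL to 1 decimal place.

1.3 μg/mL

f = (1/2)^(τ/t½) = (1/2)^(42/15) ≈ 0.1436.
C₀ = D/Vd = 1250/157 ≈ 7.962 μg/mL.
Before the 6th dose, 5 doses have been given. Superposition: Cmin = C₀·(f + f² + … + f^5).
≈ 7.962 × (0.1436 + 0.0206 + 0.0030 + 0.0004 + 0.0001) ≈ 7.962 × 0.1677 ≈ 1.335 μg/mL.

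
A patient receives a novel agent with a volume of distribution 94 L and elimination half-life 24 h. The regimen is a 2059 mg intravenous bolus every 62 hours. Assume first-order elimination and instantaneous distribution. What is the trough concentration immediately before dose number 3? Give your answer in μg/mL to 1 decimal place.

4.3 μg/mL

f = (1/2)^(τ/t½) = (1/2)^(62/24) ≈ 0.1669.
C₀ = D/Vd = 2059/94 ≈ 21.904 μg/mL.
Before the 3rd dose, 2 doses have been given. Superposition: Cmin = C₀·(f + f²).
≈ 21.904 × (0.1669 + 0.0279) ≈ 21.904 × 0.1948 ≈ 4.267 μg/mL.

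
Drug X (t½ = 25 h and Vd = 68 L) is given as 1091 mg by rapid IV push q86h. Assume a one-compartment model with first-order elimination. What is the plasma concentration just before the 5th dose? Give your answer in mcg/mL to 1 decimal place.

1.6 mcg/mL

f = (1/2)^(τ/t½) = (1/2)^(86/25) ≈ 0.0921.
C₀ = D/Vd = 1091/68 ≈ 16.044 mcg/mL.
Before the 5th dose, 4 doses have been given. Superposition: Cmin = C₀·(f + f² + … + f^4).
≈ 16.044 × (0.0921 + 0.0085 + 0.0008 + 0.0001) ≈ 16.044 × 0.1015 ≈ 1.628 mcg/mL.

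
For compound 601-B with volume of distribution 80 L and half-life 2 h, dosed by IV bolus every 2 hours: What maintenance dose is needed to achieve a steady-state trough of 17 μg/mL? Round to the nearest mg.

τ/t½ = 2/2 ≈ 1, so f = (1/2)^(2/2) ≈ 0.500000.
Cmin,ss = (D/Vd)·f/(1−f), so D = Cmin,ss·Vd·(1−f)/f.
D = 17 × 80 × (1−f)/f ≈ 17 × 80 × 1.00000 ≈ 1360.00 mg.

1360 mg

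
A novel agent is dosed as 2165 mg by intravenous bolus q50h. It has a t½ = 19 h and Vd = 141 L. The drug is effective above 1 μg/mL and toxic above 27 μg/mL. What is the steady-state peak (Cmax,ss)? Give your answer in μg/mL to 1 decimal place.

Over one 50-h interval, 50/19 ≈ 2.6316 half-lives elapse, leaving f ≈ 0.1614 of each dose.
Accumulation ratio R = 1/(1 − f) ≈ 1/0.8386 ≈ 1.1925.
Each bolus raises the concentration by D/Vd = 2165/141 ≈ 15.355 μg/mL.
Steady-state peak Cmax,ss = C₀·R ≈ 15.355 × 1.1925 ≈ 18.311 μg/mL.
Peak 18.3 μg/mL vs MTC 27 μg/mL: below toxic threshold.

18.3 μg/mL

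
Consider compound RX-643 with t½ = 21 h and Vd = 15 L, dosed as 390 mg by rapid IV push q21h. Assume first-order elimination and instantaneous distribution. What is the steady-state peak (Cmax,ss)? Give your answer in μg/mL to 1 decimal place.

52.0 μg/mL

The dosing interval is 1 half-life, so f = 2^(−1) = 0.5.
Accumulation ratio R = 1/(1 − f) = 1/0.5 = 2/1.
Single-dose peak C₀ = D/Vd = 390/15 = 26 μg/mL.
Steady-state peak Cmax,ss = C₀·R = 26 × 2/1 ≈ 52.000 μg/mL.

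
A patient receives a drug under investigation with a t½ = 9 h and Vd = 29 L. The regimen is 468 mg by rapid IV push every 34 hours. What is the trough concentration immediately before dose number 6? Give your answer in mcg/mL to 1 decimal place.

1.3 mcg/mL

f = (1/2)^(τ/t½) = (1/2)^(34/9) ≈ 0.0729.
C₀ = D/Vd = 468/29 ≈ 16.138 mcg/mL.
Before the 6th dose, 5 doses have been given. Superposition: Cmin = C₀·(f + f² + … + f^5).
≈ 16.138 × (0.0729 + 0.0053 + 0.0004 + 0.0000 + 0.0000) ≈ 16.138 × 0.0786 ≈ 1.268 mcg/mL.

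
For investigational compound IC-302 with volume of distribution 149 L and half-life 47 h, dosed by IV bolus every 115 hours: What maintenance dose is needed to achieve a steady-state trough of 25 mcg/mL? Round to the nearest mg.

16584 mg

τ/t½ = 115/47 ≈ 2.4468, so f = (1/2)^(115/47) ≈ 0.183416.
Cmin,ss = (D/Vd)·f/(1−f), so D = Cmin,ss·Vd·(1−f)/f.
D = 25 × 149 × (1−f)/f ≈ 25 × 149 × 4.45209 ≈ 16584.04 mg.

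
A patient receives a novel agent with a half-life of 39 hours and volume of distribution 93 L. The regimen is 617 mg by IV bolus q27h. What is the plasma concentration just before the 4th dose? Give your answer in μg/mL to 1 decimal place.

8.2 μg/mL

f = (1/2)^(τ/t½) = (1/2)^(27/39) ≈ 0.6189.
C₀ = D/Vd = 617/93 ≈ 6.634 μg/mL.
Before the 4th dose, 3 doses have been given. Superposition: Cmin = C₀·(f + f² + … + f^3).
≈ 6.634 × (0.6189 + 0.3830 + 0.2371) ≈ 6.634 × 1.2390 ≈ 8.220 μg/mL.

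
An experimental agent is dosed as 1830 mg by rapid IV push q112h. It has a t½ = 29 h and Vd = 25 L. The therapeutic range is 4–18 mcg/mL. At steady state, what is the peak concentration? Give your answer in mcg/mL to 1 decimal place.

78.6 mcg/mL

k = ln2/t½ = ln2/29 ≈ 0.023902 h⁻¹; fraction remaining f = e^(−kτ) = e^(−0.023902×112) ≈ 0.0688.
At steady state, accumulation factor R = 1/(1 − e^(−kτ)) ≈ 1.0739.
Each bolus raises the concentration by D/Vd = 1830/25 ≈ 73.200 mcg/mL.
Steady-state peak Cmax,ss = C₀·R ≈ 73.200 × 1.0739 ≈ 78.609 mcg/mL.
Peak 78.6 mcg/mL vs MTC 18 mcg/mL: exceeds toxic threshold.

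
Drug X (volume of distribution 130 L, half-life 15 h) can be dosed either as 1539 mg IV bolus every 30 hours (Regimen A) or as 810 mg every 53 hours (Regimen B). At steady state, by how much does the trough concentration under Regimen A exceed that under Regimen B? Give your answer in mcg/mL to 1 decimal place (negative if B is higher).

Regimen A: f = (1/2)^(30/15) ≈ 0.2500; Cmin,ss = (1539/130)·f/(1−f) ≈ 3.946 mcg/mL.
Regimen B: f = (1/2)^(53/15) ≈ 0.0864; Cmin,ss = (810/130)·f/(1−f) ≈ 0.589 mcg/mL.
Difference ≈ 3.946 − 0.589 ≈ 3.357 mcg/mL.

3.4 mcg/mL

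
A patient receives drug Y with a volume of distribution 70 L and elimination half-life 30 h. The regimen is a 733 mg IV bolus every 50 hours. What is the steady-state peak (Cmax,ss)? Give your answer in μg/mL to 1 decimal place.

k = ln2/t½ = ln2/30 ≈ 0.023105 h⁻¹; fraction remaining f = e^(−kτ) = e^(−0.023105×50) ≈ 0.3150.
Accumulation ratio R = 1/(1 − f) ≈ 1/0.6850 ≈ 1.4599.
Single-dose peak C₀ = D/Vd = 733/70 ≈ 10.471 μg/mL.
Steady-state peak Cmax,ss = C₀·R ≈ 10.471 × 1.4599 ≈ 15.287 μg/mL.

15.3 μg/mL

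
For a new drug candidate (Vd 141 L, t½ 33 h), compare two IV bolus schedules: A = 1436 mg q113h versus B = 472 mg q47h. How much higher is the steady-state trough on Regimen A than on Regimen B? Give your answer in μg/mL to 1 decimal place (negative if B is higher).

Regimen A: f = (1/2)^(113/33) ≈ 0.0932; Cmin,ss = (1436/141)·f/(1−f) ≈ 1.047 μg/mL.
Regimen B: f = (1/2)^(47/33) ≈ 0.3726; Cmin,ss = (472/141)·f/(1−f) ≈ 1.988 μg/mL.
Difference ≈ 1.047 − 1.988 ≈ -0.941 μg/mL.

-0.9 μg/mL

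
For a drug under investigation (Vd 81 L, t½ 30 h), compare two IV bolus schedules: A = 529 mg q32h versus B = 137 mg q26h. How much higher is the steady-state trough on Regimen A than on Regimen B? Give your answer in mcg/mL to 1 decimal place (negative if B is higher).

3.9 mcg/mL

Regimen A: f = (1/2)^(32/30) ≈ 0.4774; Cmin,ss = (529/81)·f/(1−f) ≈ 5.966 mcg/mL.
Regimen B: f = (1/2)^(26/30) ≈ 0.5484; Cmin,ss = (137/81)·f/(1−f) ≈ 2.054 mcg/mL.
Difference ≈ 5.966 − 2.054 ≈ 3.912 mcg/mL.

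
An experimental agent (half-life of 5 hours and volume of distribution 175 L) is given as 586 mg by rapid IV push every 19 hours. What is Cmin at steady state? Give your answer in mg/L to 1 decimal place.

k = ln2/t½ = ln2/5 ≈ 0.138629 h⁻¹; fraction remaining f = e^(−kτ) = e^(−0.138629×19) ≈ 0.0718.
Accumulation ratio R = 1/(1 − f) ≈ 1/0.9282 ≈ 1.0774.
Each bolus raises the concentration by D/Vd = 586/175 ≈ 3.349 mg/L.
Steady-state peak Cmax,ss = C₀·R ≈ 3.349 × 1.0774 ≈ 3.608 mg/L.
One interval later, Cmin,ss = Cmax,ss·e^(−kτ) ≈ 3.608 × 0.0718 ≈ 0.259 mg/L.

0.3 mg/L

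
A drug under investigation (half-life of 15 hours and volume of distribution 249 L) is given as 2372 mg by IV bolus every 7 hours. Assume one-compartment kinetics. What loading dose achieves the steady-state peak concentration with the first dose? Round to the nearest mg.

8583 mg

f = (1/2)^(7/15) ≈ 0.723635; accumulation ratio R = 1/(1−f) ≈ 3.61840.
Loading dose to hit Cmax,ss on first dose: D_load = D_maint·R ≈ 2372 × 3.61840 ≈ 8582.84 mg.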